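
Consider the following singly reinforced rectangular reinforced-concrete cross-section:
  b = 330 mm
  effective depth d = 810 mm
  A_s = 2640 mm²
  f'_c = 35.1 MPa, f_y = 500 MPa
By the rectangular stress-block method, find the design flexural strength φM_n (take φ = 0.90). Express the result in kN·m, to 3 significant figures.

φM_n ≈ 883 kN·m

T = A_s f_y = 2640 × 500 = 1320000 N = 1320 kN.
From C = T: a = T/(0.85 f'_c b) = 1320000/(0.85 × 35.1 × 330) = 134.07 mm.
M_n = T(d − a/2) = 1320 kN × (810 − 67.035) mm = 980.71 kN·m.
φM_n = 0.90 × 980.71 = 882.64 kN·m.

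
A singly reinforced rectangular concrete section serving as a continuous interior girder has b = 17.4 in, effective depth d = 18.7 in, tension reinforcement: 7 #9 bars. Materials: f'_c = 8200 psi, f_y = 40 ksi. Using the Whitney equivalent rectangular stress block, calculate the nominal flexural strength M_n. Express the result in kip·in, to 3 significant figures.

M_n ≈ 4910 kip·in

A_s = 7 × 1 = 7 in².
T = A_s f_y = 7 × 40 = 280 kips.
a = T/(0.85 f'_c b) = 280/(0.85 × 8.2 × 17.4) = 2.309 in.
M_n = T(d − a/2) = 280 × (18.7 − 1.1545) = 4912.7 kip·in.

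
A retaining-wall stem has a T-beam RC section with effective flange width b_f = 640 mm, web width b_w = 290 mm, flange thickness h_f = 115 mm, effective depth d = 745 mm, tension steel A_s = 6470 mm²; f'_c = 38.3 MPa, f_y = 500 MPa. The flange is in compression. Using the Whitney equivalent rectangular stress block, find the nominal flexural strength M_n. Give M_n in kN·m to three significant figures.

Tension: T = A_s f_y = 6470 × 500 = 3235000 N.
Try a within the flange: a = T/(0.85 f'_c b_f) = 3235000/(0.85 × 38.3 × 640) = 155.27 mm.
a = 155.27 > h_f = 115 mm: the block extends into the web. Split into flange-overhang and web parts.
C_f = 0.85 f'_c (b_f − b_w) h_f = 0.85 × 38.3 × (640 − 290) × 115 = 1310339 N.
Remaining web compression depth: a_w = (T − C_f)/(0.85 f'_c b_w) = (3235000 − 1310339)/(0.85 × 38.3 × 290) = 203.86 mm.
M_n = C_f(d − h_f/2) + (T − C_f)(d − a_w/2) = 1310339 × (745 − 57.5) + 1924661 × (745 − 101.93) = 900.86 + 1237.69 = 2138.55 × 10⁶ N·mm.
M_n = 2138.55 kN·m.

M_n ≈ 2140 kN·m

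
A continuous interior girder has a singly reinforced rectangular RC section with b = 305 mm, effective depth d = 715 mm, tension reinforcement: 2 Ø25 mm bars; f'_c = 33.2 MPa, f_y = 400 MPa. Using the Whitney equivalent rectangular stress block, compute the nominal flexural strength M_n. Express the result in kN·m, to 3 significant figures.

A_s = 2 × 491 = 982 mm².
T = A_s f_y = 982 × 400 = 392800 N = 392.8 kN.
From C = T: a = T/(0.85 f'_c b) = 392800/(0.85 × 33.2 × 305) = 45.64 mm.
M_n = T(d − a/2) = 392.8 kN × (715 − 22.82) mm = 271.89 kN·m.

M_n ≈ 272 kN·m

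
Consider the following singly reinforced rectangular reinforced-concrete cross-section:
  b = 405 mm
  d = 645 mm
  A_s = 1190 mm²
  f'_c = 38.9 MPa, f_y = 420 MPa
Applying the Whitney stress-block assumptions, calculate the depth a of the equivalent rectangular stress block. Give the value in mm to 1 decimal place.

a ≈ 37.3 mm

T = A_s f_y = 1190 × 420 = 499800 N = 499.8 kN.
Setting C = 0.85 f'_c a b equal to T: a = 499800/(0.85 × 38.9 × 405) = 37.3 mm.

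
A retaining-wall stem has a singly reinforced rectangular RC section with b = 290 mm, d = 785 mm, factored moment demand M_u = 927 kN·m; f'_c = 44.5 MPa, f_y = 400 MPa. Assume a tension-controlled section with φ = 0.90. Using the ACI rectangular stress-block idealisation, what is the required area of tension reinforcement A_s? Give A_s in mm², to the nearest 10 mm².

A_s ≈ 3580 mm²

M_n = M_u/φ = 927/0.90 = 1030 kN·m.
With M_n = 0.85 f'_c a b (d − a/2), solve the quadratic for a:
a = d − √(d² − 2M_n/(0.85 f'_c b)) = 785 − √(785² − 2 × 1030×10⁶/(0.85 × 44.5 × 290)) = 130.46 mm.
A_s = 0.85 f'_c a b / f_y = 0.85 × 44.5 × 130.46 × 290 / 400 = 3577.6 mm².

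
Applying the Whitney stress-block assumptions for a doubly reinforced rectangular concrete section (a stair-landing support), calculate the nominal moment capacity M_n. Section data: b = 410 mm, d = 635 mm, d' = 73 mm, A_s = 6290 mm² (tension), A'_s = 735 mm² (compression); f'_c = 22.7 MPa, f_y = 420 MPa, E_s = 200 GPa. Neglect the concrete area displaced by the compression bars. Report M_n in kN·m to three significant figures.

Assume both tension and compression steel yield.
Net tension couple steel: A_s − A'_s = 5555 mm².
a = (A_s − A'_s) f_y / (0.85 f'_c b) = 2333100/(0.85 × 22.7 × 410) = 294.92 mm.
c = a/β₁ = 294.92/0.85 = 346.96 mm; ε'_s = 0.003(c − d')/c = 0.0024 ≥ f_y/E_s = 0.0021, so compression steel does yield.
M_n = (A_s − A'_s) f_y (d − a/2) + A'_s f_y (d − d') = [2333100 × (635 − 147.46) + 308700 × (635 − 73)] × 10⁻⁶ = 1137.48 + 173.49 = 1310.97 kN·m.

M_n ≈ 1310 kN·m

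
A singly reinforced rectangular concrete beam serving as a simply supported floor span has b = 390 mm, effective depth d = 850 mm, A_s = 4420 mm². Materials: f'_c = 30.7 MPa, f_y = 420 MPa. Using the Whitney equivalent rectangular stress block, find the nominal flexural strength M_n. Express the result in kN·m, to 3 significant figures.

T = A_s f_y = 4420 × 420 = 1856400 N = 1856.4 kN.
From C = T: a = T/(0.85 f'_c b) = 1856400/(0.85 × 30.7 × 390) = 182.41 mm.
M_n = T(d − a/2) = 1856.4 kN × (850 − 91.205) mm = 1408.63 kN·m.

M_n ≈ 1410 kN·m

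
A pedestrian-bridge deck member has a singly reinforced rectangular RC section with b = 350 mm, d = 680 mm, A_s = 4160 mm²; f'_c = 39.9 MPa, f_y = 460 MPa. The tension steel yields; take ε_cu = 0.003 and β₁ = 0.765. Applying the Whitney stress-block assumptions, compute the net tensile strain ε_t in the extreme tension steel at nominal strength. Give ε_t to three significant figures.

a = A_s f_y/(0.85 f'_c b) = 161.21 mm.
β₁ = 0.765, so c = a/β₁ = 161.21/0.765 = 210.73 mm.
From the linear strain diagram with ε_cu = 0.003: ε_t = 0.003 (d − c)/c = 0.003 × (680 − 210.73)/210.73 = 0.00668.
Since ε_t ≥ 0.005, the section is tension-controlled.

ε_t ≈ 0.00668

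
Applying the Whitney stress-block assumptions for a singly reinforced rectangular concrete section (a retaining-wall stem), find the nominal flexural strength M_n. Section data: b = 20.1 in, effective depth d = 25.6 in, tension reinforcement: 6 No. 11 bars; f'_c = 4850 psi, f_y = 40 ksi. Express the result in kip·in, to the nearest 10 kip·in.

A_s = 6 × 1.56 = 9.36 in².
T = A_s f_y = 9.36 × 40 = 374.4 kips.
a = T/(0.85 f'_c b) = 374.4/(0.85 × 4.85 × 20.1) = 4.518 in.
M_n = T(d − a/2) = 374.4 × (25.6 − 2.259) = 8738.9 kip·in.

M_n ≈ 8740 kip·in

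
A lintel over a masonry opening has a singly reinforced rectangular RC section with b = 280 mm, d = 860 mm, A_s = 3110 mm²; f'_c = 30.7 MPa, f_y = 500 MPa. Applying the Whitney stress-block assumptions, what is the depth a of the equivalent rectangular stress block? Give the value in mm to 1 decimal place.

a ≈ 212.8 mm

T = A_s f_y = 3110 × 500 = 1555000 N = 1555 kN.
Setting C = 0.85 f'_c a b equal to T: a = 1555000/(0.85 × 30.7 × 280) = 212.8 mm.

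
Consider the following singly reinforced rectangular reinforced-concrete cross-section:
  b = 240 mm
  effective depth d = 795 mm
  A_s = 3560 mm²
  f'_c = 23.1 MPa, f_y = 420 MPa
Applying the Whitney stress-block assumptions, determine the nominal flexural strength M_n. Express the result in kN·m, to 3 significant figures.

T = A_s f_y = 3560 × 420 = 1495200 N = 1495.2 kN.
From C = T: a = T/(0.85 f'_c b) = 1495200/(0.85 × 23.1 × 240) = 317.29 mm.
M_n = T(d − a/2) = 1495.2 kN × (795 − 158.645) mm = 951.48 kN·m.

M_n ≈ 951 kN·m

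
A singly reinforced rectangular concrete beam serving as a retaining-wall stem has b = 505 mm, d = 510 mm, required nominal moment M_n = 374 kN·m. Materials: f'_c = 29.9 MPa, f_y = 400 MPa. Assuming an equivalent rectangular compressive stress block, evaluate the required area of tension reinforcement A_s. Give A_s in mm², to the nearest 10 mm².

A_s ≈ 1950 mm²

With M_n = 0.85 f'_c a b (d − a/2), solve the quadratic for a:
a = d − √(d² − 2M_n/(0.85 f'_c b)) = 510 − √(510² − 2 × 374×10⁶/(0.85 × 29.9 × 505)) = 60.76 mm.
A_s = 0.85 f'_c a b / f_y = 0.85 × 29.9 × 60.76 × 505 / 400 = 1949.6 mm².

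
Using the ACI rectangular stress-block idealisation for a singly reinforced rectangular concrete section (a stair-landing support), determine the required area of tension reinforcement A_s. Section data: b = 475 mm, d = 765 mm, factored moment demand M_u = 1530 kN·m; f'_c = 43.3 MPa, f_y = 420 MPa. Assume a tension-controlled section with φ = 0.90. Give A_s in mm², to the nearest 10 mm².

M_n = M_u/φ = 1530/0.90 = 1700 kN·m.
With M_n = 0.85 f'_c a b (d − a/2), solve the quadratic for a:
a = d − √(d² − 2M_n/(0.85 f'_c b)) = 765 − √(765² − 2 × 1700×10⁶/(0.85 × 43.3 × 475)) = 139.91 mm.
A_s = 0.85 f'_c a b / f_y = 0.85 × 43.3 × 139.91 × 475 / 420 = 5823.7 mm².

A_s ≈ 5820 mm²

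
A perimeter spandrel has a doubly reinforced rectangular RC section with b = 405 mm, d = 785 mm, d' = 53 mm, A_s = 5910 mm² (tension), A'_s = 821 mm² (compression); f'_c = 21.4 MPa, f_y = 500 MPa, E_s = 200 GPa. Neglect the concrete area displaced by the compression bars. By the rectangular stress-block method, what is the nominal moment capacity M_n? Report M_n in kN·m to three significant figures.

Assume both tension and compression steel yield.
Net tension couple steel: A_s − A'_s = 5089 mm².
a = (A_s − A'_s) f_y / (0.85 f'_c b) = 2544500/(0.85 × 21.4 × 405) = 345.39 mm.
c = a/β₁ = 345.39/0.85 = 406.34 mm; ε'_s = 0.003(c − d')/c = 0.0026 ≥ f_y/E_s = 0.0025, so compression steel does yield.
M_n = (A_s − A'_s) f_y (d − a/2) + A'_s f_y (d − d') = [2544500 × (785 − 172.695) + 410500 × (785 − 53)] × 10⁻⁶ = 1558.01 + 300.49 = 1858.50 kN·m.

M_n ≈ 1860 kN·m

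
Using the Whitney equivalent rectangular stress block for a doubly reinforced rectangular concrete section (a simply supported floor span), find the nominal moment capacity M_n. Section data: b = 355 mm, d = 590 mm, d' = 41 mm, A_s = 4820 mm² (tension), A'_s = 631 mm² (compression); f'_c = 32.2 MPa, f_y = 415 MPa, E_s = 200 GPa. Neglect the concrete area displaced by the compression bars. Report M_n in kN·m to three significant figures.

M_n ≈ 1010 kN·m

Assume both tension and compression steel yield.
Net tension couple steel: A_s − A'_s = 4189 mm².
a = (A_s − A'_s) f_y / (0.85 f'_c b) = 1738435/(0.85 × 32.2 × 355) = 178.92 mm.
c = a/β₁ = 178.92/0.82 = 218.20 mm; ε'_s = 0.003(c − d')/c = 0.0024 ≥ f_y/E_s = 0.0021, so compression steel does yield.
M_n = (A_s − A'_s) f_y (d − a/2) + A'_s f_y (d − d') = [1738435 × (590 − 89.46) + 261865 × (590 − 41)] × 10⁻⁶ = 870.16 + 143.76 = 1013.92 kN·m.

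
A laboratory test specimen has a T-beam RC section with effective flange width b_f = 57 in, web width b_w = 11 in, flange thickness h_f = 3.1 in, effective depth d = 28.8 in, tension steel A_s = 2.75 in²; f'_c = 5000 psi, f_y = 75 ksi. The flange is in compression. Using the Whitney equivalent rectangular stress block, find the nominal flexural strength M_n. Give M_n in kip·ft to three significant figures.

Tension: T = A_s f_y = 2.75 × 75 = 206.25 kips.
Try a within the flange: a = T/(0.85 f'_c b_f) = 206.25/(0.85 × 5 × 57) = 0.851 in.
Since a = 0.851 ≤ h_f = 3.1 in, the stress block lies entirely in the flange; analyse as a rectangular beam of width b_f.
M_n = T(d − a/2) = 206.25 × (28.8 − 0.4255) = 5852.2 kip·in.
M_n = 5852.2/12 = 487.68 kip·ft.

M_n ≈ 488 kip·ft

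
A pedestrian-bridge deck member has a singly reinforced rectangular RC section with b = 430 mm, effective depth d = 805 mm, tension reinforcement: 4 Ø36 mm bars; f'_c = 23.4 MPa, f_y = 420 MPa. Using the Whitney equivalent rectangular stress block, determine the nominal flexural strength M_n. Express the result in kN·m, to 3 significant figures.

A_s = 4 × 1018 = 4072 mm².
T = A_s f_y = 4072 × 420 = 1710240 N = 1710.24 kN.
From C = T: a = T/(0.85 f'_c b) = 1710240/(0.85 × 23.4 × 430) = 199.96 mm.
M_n = T(d − a/2) = 1710.24 kN × (805 − 99.98) mm = 1205.75 kN·m.

M_n ≈ 1210 kN·m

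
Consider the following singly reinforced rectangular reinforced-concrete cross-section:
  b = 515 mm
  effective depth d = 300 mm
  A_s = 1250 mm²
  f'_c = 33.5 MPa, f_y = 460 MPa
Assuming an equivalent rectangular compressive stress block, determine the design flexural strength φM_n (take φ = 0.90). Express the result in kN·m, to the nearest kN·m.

φM_n ≈ 145 kN·m

T = A_s f_y = 1250 × 460 = 575000 N = 575 kN.
From C = T: a = T/(0.85 f'_c b) = 575000/(0.85 × 33.5 × 515) = 39.21 mm.
M_n = T(d − a/2) = 575 kN × (300 − 19.605) mm = 161.23 kN·m.
φM_n = 0.90 × 161.23 = 145.11 kN·m.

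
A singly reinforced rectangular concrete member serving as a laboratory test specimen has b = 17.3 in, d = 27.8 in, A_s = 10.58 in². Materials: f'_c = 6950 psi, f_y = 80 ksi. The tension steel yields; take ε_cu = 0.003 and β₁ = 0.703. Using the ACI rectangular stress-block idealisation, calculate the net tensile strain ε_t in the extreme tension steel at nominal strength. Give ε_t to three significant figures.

a = A_s f_y/(0.85 f'_c b) = 8.282 in.
β₁ = 0.703, so c = a/β₁ = 8.282/0.703 = 11.781 in.
From the linear strain diagram with ε_cu = 0.003: ε_t = 0.003 (d − c)/c = 0.003 × (27.8 − 11.781)/11.781 = 0.00408.
ε_t is between 0.004 and 0.005 — transition zone.

ε_t ≈ 0.00408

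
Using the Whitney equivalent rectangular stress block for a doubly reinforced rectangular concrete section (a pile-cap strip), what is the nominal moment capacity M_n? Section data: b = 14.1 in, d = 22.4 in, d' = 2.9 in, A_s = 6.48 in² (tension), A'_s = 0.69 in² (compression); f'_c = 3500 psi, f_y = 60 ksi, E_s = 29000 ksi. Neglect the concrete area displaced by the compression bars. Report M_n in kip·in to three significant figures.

Assume both steels yield.
a = (A_s − A'_s) f_y/(0.85 f'_c b) = (6.48 − 0.69) × 60/(0.85 × 3.5 × 14.1) = 8.282 in.
c = a/β₁ = 8.282/0.85 = 9.744 in; ε'_s = 0.003(c − d')/c = 0.0021 ≥ ε_y = 0.0021, so the compression steel yields.
M_n = (A_s − A'_s) f_y (d − a/2) + A'_s f_y (d − d') = 347.4 × (22.4 − 4.141) + 41.4 × (22.4 − 2.9) = 6343.2 + 807.3 = 7150.5 kip·in.

M_n ≈ 7150 kip·in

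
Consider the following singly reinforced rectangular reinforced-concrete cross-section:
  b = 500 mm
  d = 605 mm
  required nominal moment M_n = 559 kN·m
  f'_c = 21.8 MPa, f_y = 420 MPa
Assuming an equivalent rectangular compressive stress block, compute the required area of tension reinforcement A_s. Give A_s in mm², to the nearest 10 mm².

With M_n = 0.85 f'_c a b (d − a/2), solve the quadratic for a:
a = d − √(d² − 2M_n/(0.85 f'_c b)) = 605 − √(605² − 2 × 559×10⁶/(0.85 × 21.8 × 500)) = 109.67 mm.
A_s = 0.85 f'_c a b / f_y = 0.85 × 21.8 × 109.67 × 500 / 420 = 2419.3 mm².

A_s ≈ 2420 mm²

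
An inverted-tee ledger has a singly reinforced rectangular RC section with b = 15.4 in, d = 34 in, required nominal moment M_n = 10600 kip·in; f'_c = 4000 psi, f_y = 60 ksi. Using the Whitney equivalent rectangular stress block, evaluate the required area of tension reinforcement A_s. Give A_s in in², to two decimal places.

A_s ≈ 5.75 in²

From M_n = 0.85 f'_c a b (d − a/2):
a = d − √(d² − 2M_n/(0.85 f'_c b)) = 34 − √(34² − 2 × 10600/(0.85 × 4 × 15.4)) = 6.594 in.
A_s = 0.85 f'_c a b / f_y = 0.85 × 4 × 6.594 × 15.4 / 60 = 5.754 in².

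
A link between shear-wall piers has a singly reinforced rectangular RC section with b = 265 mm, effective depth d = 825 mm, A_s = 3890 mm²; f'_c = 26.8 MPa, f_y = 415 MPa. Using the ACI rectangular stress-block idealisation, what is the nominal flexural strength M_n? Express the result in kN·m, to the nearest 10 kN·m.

M_n ≈ 1120 kN·m

T = A_s f_y = 3890 × 415 = 1614350 N = 1614.35 kN.
From C = T: a = T/(0.85 f'_c b) = 1614350/(0.85 × 26.8 × 265) = 267.42 mm.
M_n = T(d − a/2) = 1614.35 kN × (825 − 133.71) mm = 1115.98 kN·m.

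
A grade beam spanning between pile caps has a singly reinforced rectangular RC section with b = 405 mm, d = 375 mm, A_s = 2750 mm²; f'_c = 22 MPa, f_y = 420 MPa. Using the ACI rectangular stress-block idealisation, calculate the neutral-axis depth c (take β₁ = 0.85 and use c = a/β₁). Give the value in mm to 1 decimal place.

c ≈ 179.4 mm

T = A_s f_y = 2750 × 420 = 1155000 N = 1155 kN.
Setting C = 0.85 f'_c a b equal to T: a = 1155000/(0.85 × 22 × 405) = 152.505 mm.
With β₁ = 0.85, c = a/β₁ = 152.505/0.85 = 179.4 mm.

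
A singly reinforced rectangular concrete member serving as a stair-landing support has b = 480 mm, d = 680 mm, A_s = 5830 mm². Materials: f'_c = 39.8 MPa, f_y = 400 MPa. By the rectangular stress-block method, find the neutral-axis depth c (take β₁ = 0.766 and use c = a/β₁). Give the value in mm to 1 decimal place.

T = A_s f_y = 5830 × 400 = 2332000 N = 2332 kN.
Setting C = 0.85 f'_c a b equal to T: a = 2332000/(0.85 × 39.8 × 480) = 143.610 mm.
With β₁ = 0.766, c = a/β₁ = 143.610/0.766 = 187.5 mm.

c ≈ 187.5 mm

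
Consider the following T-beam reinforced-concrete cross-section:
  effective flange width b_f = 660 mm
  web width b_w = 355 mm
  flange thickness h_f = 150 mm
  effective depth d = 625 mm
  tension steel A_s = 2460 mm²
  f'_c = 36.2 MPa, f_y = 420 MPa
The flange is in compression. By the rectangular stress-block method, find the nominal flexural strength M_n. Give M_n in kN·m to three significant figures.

Tension: T = A_s f_y = 2460 × 420 = 1033200 N.
Try a within the flange: a = T/(0.85 f'_c b_f) = 1033200/(0.85 × 36.2 × 660) = 50.88 mm.
Since a = 50.88 ≤ h_f = 150 mm, the stress block lies entirely in the flange; analyse as a rectangular beam of width b_f.
M_n = T(d − a/2) = 1033200 × (625 − 25.44) = 619.47 × 10⁶ N·mm.
M_n = 619.47 kN·m.

M_n ≈ 619 kN·m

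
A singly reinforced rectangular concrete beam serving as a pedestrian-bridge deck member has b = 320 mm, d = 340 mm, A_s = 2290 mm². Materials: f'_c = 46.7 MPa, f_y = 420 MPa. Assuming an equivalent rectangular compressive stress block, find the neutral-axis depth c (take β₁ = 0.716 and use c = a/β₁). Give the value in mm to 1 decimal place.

T = A_s f_y = 2290 × 420 = 961800 N = 961.8 kN.
Setting C = 0.85 f'_c a b equal to T: a = 961800/(0.85 × 46.7 × 320) = 75.718 mm.
With β₁ = 0.716, c = a/β₁ = 75.718/0.716 = 105.8 mm.

c ≈ 105.8 mm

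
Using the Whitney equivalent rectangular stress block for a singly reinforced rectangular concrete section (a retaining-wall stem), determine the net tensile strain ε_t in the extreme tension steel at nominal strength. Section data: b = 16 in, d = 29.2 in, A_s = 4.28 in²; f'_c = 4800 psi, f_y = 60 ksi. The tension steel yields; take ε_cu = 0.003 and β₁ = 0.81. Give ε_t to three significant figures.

a = A_s f_y/(0.85 f'_c b) = 3.934 in.
β₁ = 0.81, so c = a/β₁ = 3.934/0.81 = 4.857 in.
From the linear strain diagram with ε_cu = 0.003: ε_t = 0.003 (d − c)/c = 0.003 × (29.2 − 4.857)/4.857 = 0.0150.
Since ε_t ≥ 0.005, the section is tension-controlled.

ε_t ≈ 0.0150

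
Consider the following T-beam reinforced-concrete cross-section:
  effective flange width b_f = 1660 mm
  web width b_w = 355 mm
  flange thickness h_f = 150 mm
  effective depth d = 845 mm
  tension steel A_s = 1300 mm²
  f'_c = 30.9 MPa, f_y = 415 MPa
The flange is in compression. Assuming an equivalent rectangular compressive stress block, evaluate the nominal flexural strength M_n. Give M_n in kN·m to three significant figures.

M_n ≈ 453 kN·m

Tension: T = A_s f_y = 1300 × 415 = 539500 N.
Try a within the flange: a = T/(0.85 f'_c b_f) = 539500/(0.85 × 30.9 × 1660) = 12.37 mm.
Since a = 12.37 ≤ h_f = 150 mm, the stress block lies entirely in the flange; analyse as a rectangular beam of width b_f.
M_n = T(d − a/2) = 539500 × (845 − 6.185) = 452.54 × 10⁶ N·mm.
M_n = 452.54 kN·m.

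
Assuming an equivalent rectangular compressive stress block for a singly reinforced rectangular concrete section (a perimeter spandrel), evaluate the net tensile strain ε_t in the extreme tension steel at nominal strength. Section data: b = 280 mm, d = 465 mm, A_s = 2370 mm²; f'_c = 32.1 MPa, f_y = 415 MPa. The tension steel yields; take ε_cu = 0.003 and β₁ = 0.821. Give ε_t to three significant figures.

ε_t ≈ 0.00590

a = A_s f_y/(0.85 f'_c b) = 128.74 mm.
β₁ = 0.821, so c = a/β₁ = 128.74/0.821 = 156.81 mm.
From the linear strain diagram with ε_cu = 0.003: ε_t = 0.003 (d − c)/c = 0.003 × (465 − 156.81)/156.81 = 0.00590.
Since ε_t ≥ 0.005, the section is tension-controlled.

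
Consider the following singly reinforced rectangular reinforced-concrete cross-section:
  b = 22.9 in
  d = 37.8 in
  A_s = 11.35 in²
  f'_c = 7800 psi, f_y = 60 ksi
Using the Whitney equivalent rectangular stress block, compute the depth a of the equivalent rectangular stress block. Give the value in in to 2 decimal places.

T = A_s f_y = 11.35 × 60 = 681 kips.
a = T/(0.85 f'_c b) = 681/(0.85 × 7.8 × 22.9) = 4.49 in.

a ≈ 4.49 in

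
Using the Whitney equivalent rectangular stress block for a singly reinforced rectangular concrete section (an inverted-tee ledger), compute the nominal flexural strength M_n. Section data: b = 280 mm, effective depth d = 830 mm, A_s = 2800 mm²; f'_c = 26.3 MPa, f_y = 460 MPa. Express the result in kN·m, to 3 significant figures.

T = A_s f_y = 2800 × 460 = 1288000 N = 1288 kN.
From C = T: a = T/(0.85 f'_c b) = 1288000/(0.85 × 26.3 × 280) = 205.77 mm.
M_n = T(d − a/2) = 1288 kN × (830 − 102.885) mm = 936.52 kN·m.

M_n ≈ 937 kN·m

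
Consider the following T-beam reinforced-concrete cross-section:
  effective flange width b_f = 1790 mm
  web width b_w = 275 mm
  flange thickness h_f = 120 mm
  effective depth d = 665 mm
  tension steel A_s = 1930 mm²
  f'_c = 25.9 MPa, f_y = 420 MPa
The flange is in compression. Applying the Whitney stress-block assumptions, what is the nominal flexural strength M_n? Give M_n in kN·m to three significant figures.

M_n ≈ 531 kN·m

Tension: T = A_s f_y = 1930 × 420 = 810600 N.
Try a within the flange: a = T/(0.85 f'_c b_f) = 810600/(0.85 × 25.9 × 1790) = 20.57 mm.
Since a = 20.57 ≤ h_f = 120 mm, the stress block lies entirely in the flange; analyse as a rectangular beam of width b_f.
M_n = T(d − a/2) = 810600 × (665 − 10.285) = 530.71 × 10⁶ N·mm.
M_n = 530.71 kN·m.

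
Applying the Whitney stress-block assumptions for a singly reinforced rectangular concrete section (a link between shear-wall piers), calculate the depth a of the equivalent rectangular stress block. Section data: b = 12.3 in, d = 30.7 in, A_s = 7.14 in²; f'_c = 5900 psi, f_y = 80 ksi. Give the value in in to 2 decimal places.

a ≈ 9.26 in

T = A_s f_y = 7.14 × 80 = 571.2 kips.
a = T/(0.85 f'_c b) = 571.2/(0.85 × 5.9 × 12.3) = 9.26 in.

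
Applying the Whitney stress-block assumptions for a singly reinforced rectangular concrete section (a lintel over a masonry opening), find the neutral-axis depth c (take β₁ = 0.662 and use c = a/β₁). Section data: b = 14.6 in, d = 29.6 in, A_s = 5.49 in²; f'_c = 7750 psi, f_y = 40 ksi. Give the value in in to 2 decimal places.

T = A_s f_y = 5.49 × 40 = 219.6 kips.
a = T/(0.85 f'_c b) = 219.6/(0.85 × 7.75 × 14.6) = 2.2833 in.
With β₁ = 0.662, c = a/β₁ = 2.2833/0.662 = 3.45 in.

c ≈ 3.45 in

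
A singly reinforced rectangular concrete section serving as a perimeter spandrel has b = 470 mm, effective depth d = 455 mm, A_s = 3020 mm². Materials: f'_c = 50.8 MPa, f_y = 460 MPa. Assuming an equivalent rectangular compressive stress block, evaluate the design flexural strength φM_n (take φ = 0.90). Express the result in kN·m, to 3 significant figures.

T = A_s f_y = 3020 × 460 = 1389200 N = 1389.2 kN.
From C = T: a = T/(0.85 f'_c b) = 1389200/(0.85 × 50.8 × 470) = 68.45 mm.
M_n = T(d − a/2) = 1389.2 kN × (455 − 34.225) mm = 584.54 kN·m.
φM_n = 0.90 × 584.54 = 526.09 kN·m.

φM_n ≈ 526 kN·m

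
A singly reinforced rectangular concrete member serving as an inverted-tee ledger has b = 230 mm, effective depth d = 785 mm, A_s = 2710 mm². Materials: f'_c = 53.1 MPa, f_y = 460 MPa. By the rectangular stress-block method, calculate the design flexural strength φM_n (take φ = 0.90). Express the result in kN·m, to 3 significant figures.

φM_n ≈ 813 kN·m

T = A_s f_y = 2710 × 460 = 1246600 N = 1246.6 kN.
From C = T: a = T/(0.85 f'_c b) = 1246600/(0.85 × 53.1 × 230) = 120.08 mm.
M_n = T(d − a/2) = 1246.6 kN × (785 − 60.04) mm = 903.74 kN·m.
φM_n = 0.90 × 903.74 = 813.37 kN·m.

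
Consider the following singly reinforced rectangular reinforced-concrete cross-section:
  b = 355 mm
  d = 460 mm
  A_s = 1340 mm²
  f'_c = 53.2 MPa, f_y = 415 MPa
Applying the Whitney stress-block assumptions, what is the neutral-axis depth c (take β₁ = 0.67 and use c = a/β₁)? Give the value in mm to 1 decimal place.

c ≈ 51.7 mm

T = A_s f_y = 1340 × 415 = 556100 N = 556.1 kN.
Setting C = 0.85 f'_c a b equal to T: a = 556100/(0.85 × 53.2 × 355) = 34.641 mm.
With β₁ = 0.67, c = a/β₁ = 34.641/0.67 = 51.7 mm.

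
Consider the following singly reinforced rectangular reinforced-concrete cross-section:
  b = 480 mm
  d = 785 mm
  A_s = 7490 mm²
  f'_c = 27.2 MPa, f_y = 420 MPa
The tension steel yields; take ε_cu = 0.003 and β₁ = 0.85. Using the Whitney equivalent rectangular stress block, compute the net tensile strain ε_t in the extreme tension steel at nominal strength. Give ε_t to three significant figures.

ε_t ≈ 0.00406

a = A_s f_y/(0.85 f'_c b) = 283.47 mm.
β₁ = 0.85, so c = a/β₁ = 283.47/0.85 = 333.49 mm.
From the linear strain diagram with ε_cu = 0.003: ε_t = 0.003 (d − c)/c = 0.003 × (785 − 333.49)/333.49 = 0.00406.
ε_t is between 0.004 and 0.005 — transition zone.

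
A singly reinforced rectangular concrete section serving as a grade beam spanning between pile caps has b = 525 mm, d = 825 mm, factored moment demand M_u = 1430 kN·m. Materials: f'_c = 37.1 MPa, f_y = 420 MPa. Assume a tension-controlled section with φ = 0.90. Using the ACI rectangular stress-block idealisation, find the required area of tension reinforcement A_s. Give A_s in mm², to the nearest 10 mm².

M_n = M_u/φ = 1430/0.90 = 1588.89 kN·m.
With M_n = 0.85 f'_c a b (d − a/2), solve the quadratic for a:
a = d − √(d² − 2M_n/(0.85 f'_c b)) = 825 − √(825² − 2 × 1588.89×10⁶/(0.85 × 37.1 × 525)) = 125.94 mm.
A_s = 0.85 f'_c a b / f_y = 0.85 × 37.1 × 125.94 × 525 / 420 = 4964.4 mm².

A_s ≈ 4960 mm²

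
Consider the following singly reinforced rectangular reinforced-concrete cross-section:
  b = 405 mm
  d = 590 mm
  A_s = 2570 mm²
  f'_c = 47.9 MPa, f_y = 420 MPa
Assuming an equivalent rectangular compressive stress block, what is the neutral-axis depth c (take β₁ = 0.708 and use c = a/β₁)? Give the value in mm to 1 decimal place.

c ≈ 92.5 mm

T = A_s f_y = 2570 × 420 = 1079400 N = 1079.4 kN.
Setting C = 0.85 f'_c a b equal to T: a = 1079400/(0.85 × 47.9 × 405) = 65.460 mm.
With β₁ = 0.708, c = a/β₁ = 65.460/0.708 = 92.5 mm.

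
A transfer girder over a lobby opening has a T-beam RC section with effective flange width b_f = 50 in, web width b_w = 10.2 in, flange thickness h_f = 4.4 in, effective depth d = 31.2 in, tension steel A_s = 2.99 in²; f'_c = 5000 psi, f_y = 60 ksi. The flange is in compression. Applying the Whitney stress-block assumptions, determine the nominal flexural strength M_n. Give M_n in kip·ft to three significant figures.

M_n ≈ 460 kip·ft

Tension: T = A_s f_y = 2.99 × 60 = 179.4 kips.
Try a within the flange: a = T/(0.85 f'_c b_f) = 179.4/(0.85 × 5 × 50) = 0.844 in.
Since a = 0.844 ≤ h_f = 4.4 in, the stress block lies entirely in the flange; analyse as a rectangular beam of width b_f.
M_n = T(d − a/2) = 179.4 × (31.2 − 0.422) = 5521.6 kip·in.
M_n = 5521.6/12 = 460.13 kip·ft.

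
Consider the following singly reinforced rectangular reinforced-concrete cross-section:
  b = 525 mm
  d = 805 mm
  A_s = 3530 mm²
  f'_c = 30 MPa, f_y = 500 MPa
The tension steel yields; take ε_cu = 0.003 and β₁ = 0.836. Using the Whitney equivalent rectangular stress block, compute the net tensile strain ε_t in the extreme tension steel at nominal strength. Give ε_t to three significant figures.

ε_t ≈ 0.0123

a = A_s f_y/(0.85 f'_c b) = 131.84 mm.
β₁ = 0.836, so c = a/β₁ = 131.84/0.836 = 157.70 mm.
From the linear strain diagram with ε_cu = 0.003: ε_t = 0.003 (d − c)/c = 0.003 × (805 − 157.70)/157.70 = 0.0123.
Since ε_t ≥ 0.005, the section is tension-controlled.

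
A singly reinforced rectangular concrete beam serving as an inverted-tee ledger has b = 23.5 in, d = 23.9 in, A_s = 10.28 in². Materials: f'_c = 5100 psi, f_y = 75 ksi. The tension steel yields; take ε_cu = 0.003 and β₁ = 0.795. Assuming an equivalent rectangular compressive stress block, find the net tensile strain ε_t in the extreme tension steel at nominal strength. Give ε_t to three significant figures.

ε_t ≈ 0.00453

a = A_s f_y/(0.85 f'_c b) = 7.568 in.
β₁ = 0.795, so c = a/β₁ = 7.568/0.795 = 9.519 in.
From the linear strain diagram with ε_cu = 0.003: ε_t = 0.003 (d − c)/c = 0.003 × (23.9 − 9.519)/9.519 = 0.00453.
ε_t is between 0.004 and 0.005 — transition zone.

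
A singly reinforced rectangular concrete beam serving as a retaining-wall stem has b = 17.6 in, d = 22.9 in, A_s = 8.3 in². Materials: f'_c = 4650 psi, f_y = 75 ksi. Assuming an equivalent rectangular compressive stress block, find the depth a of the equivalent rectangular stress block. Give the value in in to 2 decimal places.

a ≈ 8.95 in

T = A_s f_y = 8.3 × 75 = 622.5 kips.
a = T/(0.85 f'_c b) = 622.5/(0.85 × 4.65 × 17.6) = 8.95 in.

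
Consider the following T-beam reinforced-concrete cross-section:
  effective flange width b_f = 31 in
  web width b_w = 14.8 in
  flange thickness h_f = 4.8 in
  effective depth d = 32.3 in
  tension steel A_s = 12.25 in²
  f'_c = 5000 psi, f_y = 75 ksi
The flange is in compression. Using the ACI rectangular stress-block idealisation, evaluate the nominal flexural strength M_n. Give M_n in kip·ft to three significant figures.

M_n ≈ 2180 kip·ft

Tension: T = A_s f_y = 12.25 × 75 = 918.75 kips.
Try a within the flange: a = T/(0.85 f'_c b_f) = 918.75/(0.85 × 5 × 31) = 6.973 in.
a = 6.973 > h_f = 4.8 in: the block extends into the web. Split into flange-overhang and web parts.
C_f = 0.85 f'_c (b_f − b_w) h_f = 0.85 × 5 × (31 − 14.8) × 4.8 = 330.5 kips.
Remaining web compression depth: a_w = (T − C_f)/(0.85 f'_c b_w) = (918.75 − 330.5)/(0.85 × 5 × 14.8) = 9.352 in.
M_n = C_f(d − h_f/2) + (T − C_f)(d − a_w/2) = 330.5 × (32.3 − 2.4) + 588.25 × (32.3 − 4.676) = 9882.0 + 16249.8 = 26131.8 kip·in.
M_n = 26131.8/12 = 2177.65 kip·ft.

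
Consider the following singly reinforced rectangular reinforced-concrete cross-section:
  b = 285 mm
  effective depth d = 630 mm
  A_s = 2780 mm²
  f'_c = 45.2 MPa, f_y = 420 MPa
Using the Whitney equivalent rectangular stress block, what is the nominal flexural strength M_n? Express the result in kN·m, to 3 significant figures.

M_n ≈ 673 kN·m

T = A_s f_y = 2780 × 420 = 1167600 N = 1167.6 kN.
From C = T: a = T/(0.85 f'_c b) = 1167600/(0.85 × 45.2 × 285) = 106.63 mm.
M_n = T(d − a/2) = 1167.6 kN × (630 − 53.315) mm = 673.34 kN·m.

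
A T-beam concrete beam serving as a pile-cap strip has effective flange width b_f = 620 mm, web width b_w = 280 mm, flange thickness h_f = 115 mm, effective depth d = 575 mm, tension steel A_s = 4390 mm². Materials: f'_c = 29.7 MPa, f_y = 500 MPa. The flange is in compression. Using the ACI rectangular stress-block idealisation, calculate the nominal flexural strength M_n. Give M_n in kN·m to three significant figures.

Tension: T = A_s f_y = 4390 × 500 = 2195000 N.
Try a within the flange: a = T/(0.85 f'_c b_f) = 2195000/(0.85 × 29.7 × 620) = 140.24 mm.
a = 140.24 > h_f = 115 mm: the block extends into the web. Split into flange-overhang and web parts.
C_f = 0.85 f'_c (b_f − b_w) h_f = 0.85 × 29.7 × (620 − 280) × 115 = 987080 N.
Remaining web compression depth: a_w = (T − C_f)/(0.85 f'_c b_w) = (2195000 − 987080)/(0.85 × 29.7 × 280) = 170.89 mm.
M_n = C_f(d − h_f/2) + (T − C_f)(d − a_w/2) = 987080 × (575 − 57.5) + 1207920 × (575 − 85.445) = 510.81 + 591.34 = 1102.15 × 10⁶ N·mm.
M_n = 1102.15 kN·m.

M_n ≈ 1100 kN·m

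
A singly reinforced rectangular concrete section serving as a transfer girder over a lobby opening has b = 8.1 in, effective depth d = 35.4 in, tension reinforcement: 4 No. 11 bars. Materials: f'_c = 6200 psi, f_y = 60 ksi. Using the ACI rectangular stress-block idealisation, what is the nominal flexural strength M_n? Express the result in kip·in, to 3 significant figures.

A_s = 4 × 1.56 = 6.24 in².
T = A_s f_y = 6.24 × 60 = 374.4 kips.
a = T/(0.85 f'_c b) = 374.4/(0.85 × 6.2 × 8.1) = 8.771 in.
M_n = T(d − a/2) = 374.4 × (35.4 − 4.3855) = 11611.8 kip·in.

M_n ≈ 11600 kip·in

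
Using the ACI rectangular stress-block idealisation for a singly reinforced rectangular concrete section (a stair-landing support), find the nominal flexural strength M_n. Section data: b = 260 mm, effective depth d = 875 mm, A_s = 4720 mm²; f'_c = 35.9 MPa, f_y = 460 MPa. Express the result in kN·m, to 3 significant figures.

T = A_s f_y = 4720 × 460 = 2171200 N = 2171.2 kN.
From C = T: a = T/(0.85 f'_c b) = 2171200/(0.85 × 35.9 × 260) = 273.66 mm.
M_n = T(d − a/2) = 2171.2 kN × (875 − 136.83) mm = 1602.71 kN·m.

M_n ≈ 1600 kN·m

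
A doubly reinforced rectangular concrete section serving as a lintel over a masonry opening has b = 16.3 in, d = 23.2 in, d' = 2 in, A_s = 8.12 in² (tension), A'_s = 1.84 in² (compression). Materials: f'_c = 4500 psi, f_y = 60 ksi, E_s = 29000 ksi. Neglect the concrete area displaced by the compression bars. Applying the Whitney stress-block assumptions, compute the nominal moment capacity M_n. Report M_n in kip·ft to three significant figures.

Assume both steels yield.
a = (A_s − A'_s) f_y/(0.85 f'_c b) = (8.12 − 1.84) × 60/(0.85 × 4.5 × 16.3) = 6.044 in.
c = a/β₁ = 6.044/0.825 = 7.326 in; ε'_s = 0.003(c − d')/c = 0.0022 ≥ ε_y = 0.0021, so the compression steel yields.
M_n = (A_s − A'_s) f_y (d − a/2) + A'_s f_y (d − d') = 376.8 × (23.2 − 3.022) + 110.4 × (23.2 − 2) = 7603.1 + 2340.5 = 9943.6 kip·in = 9943.6/12 = 828.63 kip·ft.

M_n ≈ 829 kip·ft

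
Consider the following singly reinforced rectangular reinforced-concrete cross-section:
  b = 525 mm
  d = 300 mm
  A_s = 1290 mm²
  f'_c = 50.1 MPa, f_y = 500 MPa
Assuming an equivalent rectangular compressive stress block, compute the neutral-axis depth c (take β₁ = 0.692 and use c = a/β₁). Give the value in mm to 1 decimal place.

T = A_s f_y = 1290 × 500 = 645000 N = 645 kN.
Setting C = 0.85 f'_c a b equal to T: a = 645000/(0.85 × 50.1 × 525) = 28.850 mm.
With β₁ = 0.692, c = a/β₁ = 28.850/0.692 = 41.7 mm.

c ≈ 41.7 mm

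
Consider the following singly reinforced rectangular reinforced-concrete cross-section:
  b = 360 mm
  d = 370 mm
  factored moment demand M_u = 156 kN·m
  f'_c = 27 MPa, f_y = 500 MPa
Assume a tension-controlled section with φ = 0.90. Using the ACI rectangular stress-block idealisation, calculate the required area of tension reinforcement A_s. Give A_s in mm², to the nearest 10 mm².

M_n = M_u/φ = 156/0.90 = 173.333 kN·m.
With M_n = 0.85 f'_c a b (d − a/2), solve the quadratic for a:
a = d − √(d² − 2M_n/(0.85 f'_c b)) = 370 − √(370² − 2 × 173.333×10⁶/(0.85 × 27 × 360)) = 61.88 mm.
A_s = 0.85 f'_c a b / f_y = 0.85 × 27 × 61.88 × 360 / 500 = 1022.5 mm².

A_s ≈ 1020 mm²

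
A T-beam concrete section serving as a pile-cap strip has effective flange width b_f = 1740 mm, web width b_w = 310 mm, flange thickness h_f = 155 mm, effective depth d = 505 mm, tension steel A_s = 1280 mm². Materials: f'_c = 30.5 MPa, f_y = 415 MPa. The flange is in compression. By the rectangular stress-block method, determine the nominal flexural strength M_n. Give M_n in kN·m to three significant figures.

M_n ≈ 265 kN·m

Tension: T = A_s f_y = 1280 × 415 = 531200 N.
Try a within the flange: a = T/(0.85 f'_c b_f) = 531200/(0.85 × 30.5 × 1740) = 11.78 mm.
Since a = 11.78 ≤ h_f = 155 mm, the stress block lies entirely in the flange; analyse as a rectangular beam of width b_f.
M_n = T(d − a/2) = 531200 × (505 − 5.89) = 265.13 × 10⁶ N·mm.
M_n = 265.13 kN·m.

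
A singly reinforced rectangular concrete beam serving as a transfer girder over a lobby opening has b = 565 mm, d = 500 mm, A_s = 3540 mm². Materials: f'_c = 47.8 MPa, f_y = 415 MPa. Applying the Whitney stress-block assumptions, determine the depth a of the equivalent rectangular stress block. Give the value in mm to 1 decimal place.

T = A_s f_y = 3540 × 415 = 1469100 N = 1469.1 kN.
Setting C = 0.85 f'_c a b equal to T: a = 1469100/(0.85 × 47.8 × 565) = 64.0 mm.

a ≈ 64.0 mm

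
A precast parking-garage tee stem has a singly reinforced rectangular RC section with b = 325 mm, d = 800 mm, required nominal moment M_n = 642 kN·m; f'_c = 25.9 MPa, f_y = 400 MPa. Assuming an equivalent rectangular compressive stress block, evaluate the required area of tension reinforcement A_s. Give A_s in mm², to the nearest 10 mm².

With M_n = 0.85 f'_c a b (d − a/2), solve the quadratic for a:
a = d − √(d² − 2M_n/(0.85 f'_c b)) = 800 − √(800² − 2 × 642×10⁶/(0.85 × 25.9 × 325)) = 121.37 mm.
A_s = 0.85 f'_c a b / f_y = 0.85 × 25.9 × 121.37 × 325 / 400 = 2171.0 mm².

A_s ≈ 2170 mm²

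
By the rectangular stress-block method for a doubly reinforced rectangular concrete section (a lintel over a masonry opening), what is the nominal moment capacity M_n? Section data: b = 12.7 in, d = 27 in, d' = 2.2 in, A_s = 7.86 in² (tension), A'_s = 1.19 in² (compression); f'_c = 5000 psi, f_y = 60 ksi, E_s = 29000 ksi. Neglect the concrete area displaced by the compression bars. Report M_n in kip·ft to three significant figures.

Assume both steels yield.
a = (A_s − A'_s) f_y/(0.85 f'_c b) = (7.86 − 1.19) × 60/(0.85 × 5 × 12.7) = 7.415 in.
c = a/β₁ = 7.415/0.8 = 9.269 in; ε'_s = 0.003(c − d')/c = 0.0023 ≥ ε_y = 0.0021, so the compression steel yields.
M_n = (A_s − A'_s) f_y (d − a/2) + A'_s f_y (d − d') = 400.2 × (27 − 3.7075) + 71.4 × (27 − 2.2) = 9321.7 + 1770.7 = 11092.4 kip·in = 11092.4/12 = 924.37 kip·ft.

M_n ≈ 924 kip·ft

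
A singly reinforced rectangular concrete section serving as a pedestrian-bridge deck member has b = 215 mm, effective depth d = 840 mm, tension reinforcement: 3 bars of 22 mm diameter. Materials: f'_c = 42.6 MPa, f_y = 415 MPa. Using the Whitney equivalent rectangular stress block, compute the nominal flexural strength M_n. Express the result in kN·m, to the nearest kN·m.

A_s = 3 × 380 = 1140 mm².
T = A_s f_y = 1140 × 415 = 473100 N = 473.1 kN.
From C = T: a = T/(0.85 f'_c b) = 473100/(0.85 × 42.6 × 215) = 60.77 mm.
M_n = T(d − a/2) = 473.1 kN × (840 − 30.385) mm = 383.03 kN·m.

M_n ≈ 383 kN·m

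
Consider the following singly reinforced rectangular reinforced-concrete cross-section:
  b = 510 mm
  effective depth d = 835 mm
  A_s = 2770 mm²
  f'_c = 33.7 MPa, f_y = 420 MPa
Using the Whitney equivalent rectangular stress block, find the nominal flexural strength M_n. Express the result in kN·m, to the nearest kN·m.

T = A_s f_y = 2770 × 420 = 1163400 N = 1163.4 kN.
From C = T: a = T/(0.85 f'_c b) = 1163400/(0.85 × 33.7 × 510) = 79.64 mm.
M_n = T(d − a/2) = 1163.4 kN × (835 − 39.82) mm = 925.11 kN·m.

M_n ≈ 925 kN·m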